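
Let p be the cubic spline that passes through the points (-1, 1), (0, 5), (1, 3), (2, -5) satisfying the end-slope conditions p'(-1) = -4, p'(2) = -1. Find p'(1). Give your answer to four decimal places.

Write σ_i for p''(x_i). With h_i = 1, 1, 1 and divided differences Δ_i = 4, -2, -8, the continuity of p' gives the tridiagonal system
  1·σ_0 + 4·σ_1 + 1·σ_2 = 6(Δ_1 - Δ_0) = -36
  1·σ_1 + 4·σ_2 + 1·σ_3 = 6(Δ_2 - Δ_1) = -36
Clamped end conditions give two more equations: 2h_0·σ_0 + h_0·σ_1 = 6(Δ_0 - p'(-1)) = 48 and h_2·σ_2 + 2h_2·σ_3 = 6(p'(2) - Δ_2) = 42.
Solving the tridiagonal system: σ_0 = 154/5, σ_1 = -68/5, σ_2 = -62/5, σ_3 = 136/5.
On [1, 2], p'(x) = b_2 + 2c_2·(x - 1) + 3d_2·(x - 1)² with b_2 = Δ_2 - h_2(2σ_2 + σ_3)/6 = -42/5, c_2 = σ_2/2 = -31/5, d_2 = (σ_3 - σ_2)/(6h_2) = 33/5. So p'(1) = -42/5.

-8.4000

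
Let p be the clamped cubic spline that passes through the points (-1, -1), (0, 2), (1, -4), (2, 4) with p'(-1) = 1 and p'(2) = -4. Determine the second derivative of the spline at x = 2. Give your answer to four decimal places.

Put σ_i = p'' at the i-th knot. Here h = (1, 1, 1) and Δ = (3, -6, 8), so the interior equations h_(i-1)·σ_(i-1) + 2(h_(i-1)+h_i)·σ_i + h_i·σ_(i+1) = 6(Δ_i − Δ_(i-1)) read
  1·σ_0 + 4·σ_1 + 1·σ_2 = 6(Δ_1 - Δ_0) = -54
  1·σ_1 + 4·σ_2 + 1·σ_3 = 6(Δ_2 - Δ_1) = 84
Clamped end conditions give two more equations: 2h_0·σ_0 + h_0·σ_1 = 6(Δ_0 - p'(-1)) = 12 and h_2·σ_2 + 2h_2·σ_3 = 6(p'(2) - Δ_2) = -72.
Hence σ_0 = 62/3, σ_1 = -88/3, σ_2 = 128/3, σ_3 = -172/3.

-57.3333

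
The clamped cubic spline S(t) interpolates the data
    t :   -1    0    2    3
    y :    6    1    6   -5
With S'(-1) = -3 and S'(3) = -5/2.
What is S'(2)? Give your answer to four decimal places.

Let M_i = S''(x_i). Step sizes h_i = 1, 2, 1; slopes of the chords Δ_i = (y_(i+1) - y_i)/h_i = -5, 5/2, -11.
  1·M_0 + 6·M_1 + 2·M_2 = 6(Δ_1 - Δ_0) = 45
  2·M_1 + 6·M_2 + 1·M_3 = 6(Δ_2 - Δ_1) = -81
Clamped end conditions give two more equations: 2h_0·M_0 + h_0·M_1 = 6(Δ_0 - S'(-1)) = -12 and h_2·M_2 + 2h_2·M_3 = 6(S'(3) - Δ_2) = 51.
Solving the tridiagonal system: M_0 = -77/5, M_1 = 94/5, M_2 = -131/5, M_3 = 193/5.
On [2, 3], S'(t) = b_2 + 2c_2·(t - 2) + 3d_2·(t - 2)² with b_2 = Δ_2 - h_2(2M_2 + M_3)/6 = -87/10, c_2 = M_2/2 = -131/10, d_2 = (M_3 - M_2)/(6h_2) = 54/5. So S'(2) = -87/10.

-8.7000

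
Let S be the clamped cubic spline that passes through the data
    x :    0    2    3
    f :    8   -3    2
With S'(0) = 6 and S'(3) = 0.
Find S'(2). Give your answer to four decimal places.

1.2500

Write m_i for S''(x_i). With h_i = 2, 1 and divided differences Δ_i = -11/2, 5, the continuity of S' gives the tridiagonal system
  2·m_0 + 6·m_1 + 1·m_2 = 6(Δ_1 - Δ_0) = 63
Clamped end conditions give two more equations: 2h_0·m_0 + h_0·m_1 = 6(Δ_0 - S'(0)) = -69 and h_1·m_1 + 2h_1·m_2 = 6(S'(3) - Δ_1) = -30.
Forward elimination and back-substitution give m_0 = -119/4, m_1 = 25, m_2 = -55/2.
On [2, 3], S'(x) = b_1 + 2c_1·(x - 2) + 3d_1·(x - 2)² with b_1 = Δ_1 - h_1(2m_1 + m_2)/6 = 5/4, c_1 = m_1/2 = 25/2, d_1 = (m_2 - m_1)/(6h_1) = -35/4. So S'(2) = 5/4.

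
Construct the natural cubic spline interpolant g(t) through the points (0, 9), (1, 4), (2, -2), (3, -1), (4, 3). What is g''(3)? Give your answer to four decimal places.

Put σ_i = g'' at the i-th knot. Here h = (1, 1, 1, 1) and Δ = (-5, -6, 1, 4), so the interior equations h_(i-1)·σ_(i-1) + 2(h_(i-1)+h_i)·σ_i + h_i·σ_(i+1) = 6(Δ_i − Δ_(i-1)) read
  1·σ_0 + 4·σ_1 + 1·σ_2 = 6(Δ_1 - Δ_0) = -6
  1·σ_1 + 4·σ_2 + 1·σ_3 = 6(Δ_2 - Δ_1) = 42
  1·σ_2 + 4·σ_3 + 1·σ_4 = 6(Δ_3 - Δ_2) = 18
Natural end conditions: σ_0 = σ_4 = 0.
Forward elimination and back-substitution give σ_0 = 0, σ_1 = -30/7, σ_2 = 78/7, σ_3 = 12/7, σ_4 = 0.

1.7143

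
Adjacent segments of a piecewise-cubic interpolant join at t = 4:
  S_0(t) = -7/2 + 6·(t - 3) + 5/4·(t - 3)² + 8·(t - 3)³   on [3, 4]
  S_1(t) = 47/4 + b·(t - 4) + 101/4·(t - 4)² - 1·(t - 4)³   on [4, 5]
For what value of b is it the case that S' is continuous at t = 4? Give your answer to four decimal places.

32.5000

S_0'(t) = 6 + 5/2·(t - 3) + 24·(t - 3)², so S_0'(4) = 65/2. On the right, S_1'(4) = b, so b = 65/2.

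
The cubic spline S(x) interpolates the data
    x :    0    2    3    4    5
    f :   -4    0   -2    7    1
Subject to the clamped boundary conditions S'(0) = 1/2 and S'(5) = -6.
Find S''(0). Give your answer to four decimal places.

7.8720

Put M_i = S'' at the i-th knot. Here h = (2, 1, 1, 1) and Δ = (2, -2, 9, -6), so the interior equations h_(i-1)·M_(i-1) + 2(h_(i-1)+h_i)·M_i + h_i·M_(i+1) = 6(Δ_i − Δ_(i-1)) read
  2·M_0 + 6·M_1 + 1·M_2 = 6(Δ_1 - Δ_0) = -24
  1·M_1 + 4·M_2 + 1·M_3 = 6(Δ_2 - Δ_1) = 66
  1·M_2 + 4·M_3 + 1·M_4 = 6(Δ_3 - Δ_2) = -90
Clamped end conditions give two more equations: 2h_0·M_0 + h_0·M_1 = 6(Δ_0 - S'(0)) = 9 and h_3·M_3 + 2h_3·M_4 = 6(S'(5) - Δ_3) = 0.
Solving the tridiagonal system: M_0 = 1291/164, M_1 = -461/41, M_2 = 2273/82, M_3 = -1379/41, M_4 = 1379/82.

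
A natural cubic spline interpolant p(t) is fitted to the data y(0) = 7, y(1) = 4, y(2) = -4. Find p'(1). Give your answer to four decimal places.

Put M_i = p'' at the i-th knot. Here h = (1, 1) and Δ = (-3, -8), so the interior equations h_(i-1)·M_(i-1) + 2(h_(i-1)+h_i)·M_i + h_i·M_(i+1) = 6(Δ_i − Δ_(i-1)) read
  1·M_0 + 4·M_1 + 1·M_2 = 6(Δ_1 - Δ_0) = -30
Natural end conditions: M_0 = M_2 = 0.
Hence M_0 = 0, M_1 = -15/2, M_2 = 0.
On [1, 2], p'(t) = b_1 + 2c_1·(t - 1) + 3d_1·(t - 1)² with b_1 = Δ_1 - h_1(2M_1 + M_2)/6 = -11/2, c_1 = M_1/2 = -15/4, d_1 = (M_2 - M_1)/(6h_1) = 5/4. So p'(1) = -11/2.

-5.5000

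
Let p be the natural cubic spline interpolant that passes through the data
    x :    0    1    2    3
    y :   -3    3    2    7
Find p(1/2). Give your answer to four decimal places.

Put m_i = p'' at the i-th knot. Here h = (1, 1, 1) and Δ = (6, -1, 5), so the interior equations h_(i-1)·m_(i-1) + 2(h_(i-1)+h_i)·m_i + h_i·m_(i+1) = 6(Δ_i − Δ_(i-1)) read
  1·m_0 + 4·m_1 + 1·m_2 = 6(Δ_1 - Δ_0) = -42
  1·m_1 + 4·m_2 + 1·m_3 = 6(Δ_2 - Δ_1) = 36
Natural end conditions: m_0 = m_3 = 0.
Forward elimination and back-substitution give m_0 = 0, m_1 = -68/5, m_2 = 62/5, m_3 = 0.
On [0, 1], p(x) = -3 + 124/15·x + 0·x² - 34/15·x³.
With x = 1/2: p(1/2) = 17/20.

0.8500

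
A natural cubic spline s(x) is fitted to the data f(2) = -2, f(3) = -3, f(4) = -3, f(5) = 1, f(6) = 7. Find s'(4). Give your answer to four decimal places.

1.8750

Let σ_i = s''(x_i). Step sizes h_i = 1, 1, 1, 1; slopes of the chords Δ_i = (y_(i+1) - y_i)/h_i = -1, 0, 4, 6.
  1·σ_0 + 4·σ_1 + 1·σ_2 = 6(Δ_1 - Δ_0) = 6
  1·σ_1 + 4·σ_2 + 1·σ_3 = 6(Δ_2 - Δ_1) = 24
  1·σ_2 + 4·σ_3 + 1·σ_4 = 6(Δ_3 - Δ_2) = 12
Natural end conditions: σ_0 = σ_4 = 0.
Hence σ_0 = 0, σ_1 = 3/28, σ_2 = 39/7, σ_3 = 45/28, σ_4 = 0.
On [4, 5], s'(x) = b_2 + 2c_2·(x - 4) + 3d_2·(x - 4)² with b_2 = Δ_2 - h_2(2σ_2 + σ_3)/6 = 15/8, c_2 = σ_2/2 = 39/14, d_2 = (σ_3 - σ_2)/(6h_2) = -37/56. So s'(4) = 15/8.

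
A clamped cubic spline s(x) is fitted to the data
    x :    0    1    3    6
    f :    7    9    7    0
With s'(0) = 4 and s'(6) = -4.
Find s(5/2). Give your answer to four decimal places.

7.8125

With m_i denoting the second derivative at x_i, h_i = 1, 2, 3, and Δ_i = (y_(i+1) − y_i)/h_i = 2, -1, -7/3:
  1·m_0 + 6·m_1 + 2·m_2 = 6(Δ_1 - Δ_0) = -18
  2·m_1 + 10·m_2 + 3·m_3 = 6(Δ_2 - Δ_1) = -8
Clamped end conditions give two more equations: 2h_0·m_0 + h_0·m_1 = 6(Δ_0 - s'(0)) = -12 and h_2·m_2 + 2h_2·m_3 = 6(s'(6) - Δ_2) = -10.
Solving: m_0 = -278/57, m_1 = -128/57, m_2 = 10/57, m_3 = -100/57.
On [1, 3], s(x) = 9 + 25/57·(x - 1) - 64/57·(x - 1)² + 23/114·(x - 1)³.
With (x - 1) = 3/2: s(5/2) = 125/16.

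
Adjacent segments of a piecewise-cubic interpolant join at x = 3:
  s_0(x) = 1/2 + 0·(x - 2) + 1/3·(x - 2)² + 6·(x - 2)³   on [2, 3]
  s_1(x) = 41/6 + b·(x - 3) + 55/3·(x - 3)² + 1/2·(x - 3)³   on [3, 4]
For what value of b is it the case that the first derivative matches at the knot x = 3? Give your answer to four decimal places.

18.6667

s_0'(x) = 0 + 2/3·(x - 2) + 18·(x - 2)², so s_0'(3) = 56/3. On the right, s_1'(3) = b, so b = 56/3.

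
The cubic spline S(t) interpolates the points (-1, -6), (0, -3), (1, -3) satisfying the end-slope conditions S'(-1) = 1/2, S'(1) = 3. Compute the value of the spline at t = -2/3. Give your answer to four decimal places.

-5.2500

Let M_i = S''(x_i). Step sizes h_i = 1, 1; slopes of the chords Δ_i = (y_(i+1) - y_i)/h_i = 3, 0.
  1·M_0 + 4·M_1 + 1·M_2 = 6(Δ_1 - Δ_0) = -18
Clamped end conditions give two more equations: 2h_0·M_0 + h_0·M_1 = 6(Δ_0 - S'(-1)) = 15 and h_1·M_1 + 2h_1·M_2 = 6(S'(1) - Δ_1) = 18.
Solving the tridiagonal system: M_0 = 53/4, M_1 = -23/2, M_2 = 59/4.
On [-1, 0], S(t) = -6 + 1/2·(t + 1) + 53/8·(t + 1)² - 33/8·(t + 1)³.
With (t + 1) = 1/3: S(-2/3) = -21/4.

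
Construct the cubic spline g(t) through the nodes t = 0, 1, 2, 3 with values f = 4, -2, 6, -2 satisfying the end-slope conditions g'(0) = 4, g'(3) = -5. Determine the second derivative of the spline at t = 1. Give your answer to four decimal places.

Put M_i = g'' at the i-th knot. Here h = (1, 1, 1) and Δ = (-6, 8, -8), so the interior equations h_(i-1)·M_(i-1) + 2(h_(i-1)+h_i)·M_i + h_i·M_(i+1) = 6(Δ_i − Δ_(i-1)) read
  1·M_0 + 4·M_1 + 1·M_2 = 6(Δ_1 - Δ_0) = 84
  1·M_1 + 4·M_2 + 1·M_3 = 6(Δ_2 - Δ_1) = -96
Clamped end conditions give two more equations: 2h_0·M_0 + h_0·M_1 = 6(Δ_0 - g'(0)) = -60 and h_2·M_2 + 2h_2·M_3 = 6(g'(3) - Δ_2) = 18.
Hence M_0 = -262/5, M_1 = 224/5, M_2 = -214/5, M_3 = 152/5.

44.8000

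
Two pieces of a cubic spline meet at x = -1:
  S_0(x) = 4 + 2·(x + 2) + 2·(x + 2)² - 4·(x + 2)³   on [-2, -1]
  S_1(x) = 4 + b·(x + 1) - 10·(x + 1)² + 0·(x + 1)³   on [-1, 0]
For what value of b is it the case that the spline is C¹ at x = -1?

S_0'(x) = 2 + 4·(x + 2) - 12·(x + 2)², so S_0'(-1) = -6. On the right, S_1'(-1) = b, so b = -6.

-6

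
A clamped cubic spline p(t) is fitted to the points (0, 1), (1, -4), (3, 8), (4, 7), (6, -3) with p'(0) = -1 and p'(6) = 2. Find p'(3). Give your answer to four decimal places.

With m_i denoting the second derivative at x_i, h_i = 1, 2, 1, 2, and Δ_i = (y_(i+1) − y_i)/h_i = -5, 6, -1, -5:
  1·m_0 + 6·m_1 + 2·m_2 = 6(Δ_1 - Δ_0) = 66
  2·m_1 + 6·m_2 + 1·m_3 = 6(Δ_2 - Δ_1) = -42
  1·m_2 + 6·m_3 + 2·m_4 = 6(Δ_3 - Δ_2) = -24
Clamped end conditions give two more equations: 2h_0·m_0 + h_0·m_1 = 6(Δ_0 - p'(0)) = -24 and h_3·m_3 + 2h_3·m_4 = 6(p'(6) - Δ_3) = 42.
Forward elimination and back-substitution give m_0 = -660/31, m_1 = 576/31, m_2 = -375/31, m_3 = -204/31, m_4 = 855/62.
On [3, 4], p'(t) = b_2 + 2c_2·(t - 3) + 3d_2·(t - 3)² with b_2 = Δ_2 - h_2(2m_2 + m_3)/6 = 128/31, c_2 = m_2/2 = -375/62, d_2 = (m_3 - m_2)/(6h_2) = 57/62. So p'(3) = 128/31.

4.1290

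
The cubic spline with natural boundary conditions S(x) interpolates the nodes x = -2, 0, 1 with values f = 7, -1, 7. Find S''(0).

Let σ_i = S''(x_i). Step sizes h_i = 2, 1; slopes of the chords Δ_i = (y_(i+1) - y_i)/h_i = -4, 8.
  2·σ_0 + 6·σ_1 + 1·σ_2 = 6(Δ_1 - Δ_0) = 72
Natural end conditions: σ_0 = σ_2 = 0.
Solving the tridiagonal system: σ_0 = 0, σ_1 = 12, σ_2 = 0.

12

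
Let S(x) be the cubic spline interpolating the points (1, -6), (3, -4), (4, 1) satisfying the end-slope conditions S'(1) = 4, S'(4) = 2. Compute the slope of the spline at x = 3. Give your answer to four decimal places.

4.1667

Write m_i for S''(x_i). With h_i = 2, 1 and divided differences Δ_i = 1, 5, the continuity of S' gives the tridiagonal system
  2·m_0 + 6·m_1 + 1·m_2 = 6(Δ_1 - Δ_0) = 24
Clamped end conditions give two more equations: 2h_0·m_0 + h_0·m_1 = 6(Δ_0 - S'(1)) = -18 and h_1·m_1 + 2h_1·m_2 = 6(S'(4) - Δ_1) = -18.
Forward elimination and back-substitution give m_0 = -55/6, m_1 = 28/3, m_2 = -41/3.
On [3, 4], S'(x) = b_1 + 2c_1·(x - 3) + 3d_1·(x - 3)² with b_1 = Δ_1 - h_1(2m_1 + m_2)/6 = 25/6, c_1 = m_1/2 = 14/3, d_1 = (m_2 - m_1)/(6h_1) = -23/6. So S'(3) = 25/6.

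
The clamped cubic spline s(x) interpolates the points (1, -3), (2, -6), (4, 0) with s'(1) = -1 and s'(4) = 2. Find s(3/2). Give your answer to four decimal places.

Write M_i for s''(x_i). With h_i = 1, 2 and divided differences Δ_i = -3, 3, the continuity of s' gives the tridiagonal system
  1·M_0 + 6·M_1 + 2·M_2 = 6(Δ_1 - Δ_0) = 36
Clamped end conditions give two more equations: 2h_0·M_0 + h_0·M_1 = 6(Δ_0 - s'(1)) = -12 and h_1·M_1 + 2h_1·M_2 = 6(s'(4) - Δ_1) = -6.
Solving: M_0 = -11, M_1 = 10, M_2 = -13/2.
On [1, 2], s(x) = -3 - 1·(x - 1) - 11/2·(x - 1)² + 7/2·(x - 1)³.
With (x - 1) = 1/2: s(3/2) = -71/16.

-4.4375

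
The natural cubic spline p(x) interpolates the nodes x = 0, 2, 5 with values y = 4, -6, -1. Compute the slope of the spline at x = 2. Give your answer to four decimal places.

Put m_i = p'' at the i-th knot. Here h = (2, 3) and Δ = (-5, 5/3), so the interior equations h_(i-1)·m_(i-1) + 2(h_(i-1)+h_i)·m_i + h_i·m_(i+1) = 6(Δ_i − Δ_(i-1)) read
  2·m_0 + 10·m_1 + 3·m_2 = 6(Δ_1 - Δ_0) = 40
Natural end conditions: m_0 = m_2 = 0.
Solving the tridiagonal system: m_0 = 0, m_1 = 4, m_2 = 0.
On [2, 5], p'(x) = b_1 + 2c_1·(x - 2) + 3d_1·(x - 2)² with b_1 = Δ_1 - h_1(2m_1 + m_2)/6 = -7/3, c_1 = m_1/2 = 2, d_1 = (m_2 - m_1)/(6h_1) = -2/9. So p'(2) = -7/3.

-2.3333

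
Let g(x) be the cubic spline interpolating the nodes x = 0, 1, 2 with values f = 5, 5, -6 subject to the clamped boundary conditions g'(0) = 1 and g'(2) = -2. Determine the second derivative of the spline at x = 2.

With m_i denoting the second derivative at x_i, h_i = 1, 1, and Δ_i = (y_(i+1) − y_i)/h_i = 0, -11:
  1·m_0 + 4·m_1 + 1·m_2 = 6(Δ_1 - Δ_0) = -66
Clamped end conditions give two more equations: 2h_0·m_0 + h_0·m_1 = 6(Δ_0 - g'(0)) = -6 and h_1·m_1 + 2h_1·m_2 = 6(g'(2) - Δ_1) = 54.
Forward elimination and back-substitution give m_0 = 12, m_1 = -30, m_2 = 42.

42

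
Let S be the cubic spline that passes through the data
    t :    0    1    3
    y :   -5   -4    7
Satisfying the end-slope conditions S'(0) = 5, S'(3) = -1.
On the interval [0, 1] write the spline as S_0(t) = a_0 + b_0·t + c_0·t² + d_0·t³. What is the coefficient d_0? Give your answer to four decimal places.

5.2500

Put M_i = S'' at the i-th knot. Here h = (1, 2) and Δ = (1, 11/2), so the interior equations h_(i-1)·M_(i-1) + 2(h_(i-1)+h_i)·M_i + h_i·M_(i+1) = 6(Δ_i − Δ_(i-1)) read
  1·M_0 + 6·M_1 + 2·M_2 = 6(Δ_1 - Δ_0) = 27
Clamped end conditions give two more equations: 2h_0·M_0 + h_0·M_1 = 6(Δ_0 - S'(0)) = -24 and h_1·M_1 + 2h_1·M_2 = 6(S'(3) - Δ_1) = -39.
Hence M_0 = -37/2, M_1 = 13, M_2 = -65/4.
On [0, 1], with S_0(t) = a_0 + b_0·t + c_0·t² + d_0·t³: c_0 = M_0/2 = -37/4, d_0 = (M_1 - M_0)/(6h_0) = 21/4, b_0 = Δ_0 - h_0(2M_0 + M_1)/6 = 5.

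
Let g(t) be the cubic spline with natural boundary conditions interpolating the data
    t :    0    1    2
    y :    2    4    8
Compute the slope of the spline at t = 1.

Put σ_i = g'' at the i-th knot. Here h = (1, 1) and Δ = (2, 4), so the interior equations h_(i-1)·σ_(i-1) + 2(h_(i-1)+h_i)·σ_i + h_i·σ_(i+1) = 6(Δ_i − Δ_(i-1)) read
  1·σ_0 + 4·σ_1 + 1·σ_2 = 6(Δ_1 - Δ_0) = 12
Natural end conditions: σ_0 = σ_2 = 0.
Solving the tridiagonal system: σ_0 = 0, σ_1 = 3, σ_2 = 0.
On [1, 2], g'(t) = b_1 + 2c_1·(t - 1) + 3d_1·(t - 1)² with b_1 = Δ_1 - h_1(2σ_1 + σ_2)/6 = 3, c_1 = σ_1/2 = 3/2, d_1 = (σ_2 - σ_1)/(6h_1) = -1/2. So g'(1) = 3.

3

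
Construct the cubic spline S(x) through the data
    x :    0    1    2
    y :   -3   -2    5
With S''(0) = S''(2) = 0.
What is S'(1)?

4

Put σ_i = S'' at the i-th knot. Here h = (1, 1) and Δ = (1, 7), so the interior equations h_(i-1)·σ_(i-1) + 2(h_(i-1)+h_i)·σ_i + h_i·σ_(i+1) = 6(Δ_i − Δ_(i-1)) read
  1·σ_0 + 4·σ_1 + 1·σ_2 = 6(Δ_1 - Δ_0) = 36
Natural end conditions: σ_0 = σ_2 = 0.
Hence σ_0 = 0, σ_1 = 9, σ_2 = 0.
On [1, 2], S'(x) = b_1 + 2c_1·(x - 1) + 3d_1·(x - 1)² with b_1 = Δ_1 - h_1(2σ_1 + σ_2)/6 = 4, c_1 = σ_1/2 = 9/2, d_1 = (σ_2 - σ_1)/(6h_1) = -3/2. So S'(1) = 4.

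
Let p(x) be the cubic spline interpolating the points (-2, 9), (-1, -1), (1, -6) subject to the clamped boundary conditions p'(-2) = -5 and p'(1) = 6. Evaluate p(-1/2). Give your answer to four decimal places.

-5.3203

Put M_i = p'' at the i-th knot. Here h = (1, 2) and Δ = (-10, -5/2), so the interior equations h_(i-1)·M_(i-1) + 2(h_(i-1)+h_i)·M_i + h_i·M_(i+1) = 6(Δ_i − Δ_(i-1)) read
  1·M_0 + 6·M_1 + 2·M_2 = 6(Δ_1 - Δ_0) = 45
Clamped end conditions give two more equations: 2h_0·M_0 + h_0·M_1 = 6(Δ_0 - p'(-2)) = -30 and h_1·M_1 + 2h_1·M_2 = 6(p'(1) - Δ_1) = 51.
Hence M_0 = -113/6, M_1 = 23/3, M_2 = 107/12.
On [-1, 1], p(x) = -1 - 127/12·(x + 1) + 23/6·(x + 1)² + 5/48·(x + 1)³.
With (x + 1) = 1/2: p(-1/2) = -681/128.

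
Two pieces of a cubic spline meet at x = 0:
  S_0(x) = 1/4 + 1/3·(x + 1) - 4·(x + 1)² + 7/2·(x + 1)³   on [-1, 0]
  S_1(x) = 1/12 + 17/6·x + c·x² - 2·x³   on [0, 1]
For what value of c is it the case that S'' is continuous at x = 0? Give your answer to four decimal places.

S_0''(x) = -8 + 21·(x + 1), so S_0''(0) = 13. On the right, S_1''(0) = 2c, so c = 13/2.

6.5000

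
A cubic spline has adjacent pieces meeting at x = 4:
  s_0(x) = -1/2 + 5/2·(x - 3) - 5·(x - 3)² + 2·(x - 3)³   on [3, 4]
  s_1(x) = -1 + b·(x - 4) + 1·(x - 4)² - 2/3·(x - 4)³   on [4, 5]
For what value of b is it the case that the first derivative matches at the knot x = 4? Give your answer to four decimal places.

-1.5000

s_0'(x) = 5/2 - 10·(x - 3) + 6·(x - 3)², so s_0'(4) = -3/2. On the right, s_1'(4) = b, so b = -3/2.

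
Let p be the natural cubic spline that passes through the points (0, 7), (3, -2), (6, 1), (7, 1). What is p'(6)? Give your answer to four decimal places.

0.5517

With σ_i denoting the second derivative at x_i, h_i = 3, 3, 1, and Δ_i = (y_(i+1) − y_i)/h_i = -3, 1, 0:
  3·σ_0 + 12·σ_1 + 3·σ_2 = 6(Δ_1 - Δ_0) = 24
  3·σ_1 + 8·σ_2 + 1·σ_3 = 6(Δ_2 - Δ_1) = -6
Natural end conditions: σ_0 = σ_3 = 0.
Solving: σ_0 = 0, σ_1 = 70/29, σ_2 = -48/29, σ_3 = 0.
On [6, 7], p'(x) = b_2 + 2c_2·(x - 6) + 3d_2·(x - 6)² with b_2 = Δ_2 - h_2(2σ_2 + σ_3)/6 = 16/29, c_2 = σ_2/2 = -24/29, d_2 = (σ_3 - σ_2)/(6h_2) = 8/29. So p'(6) = 16/29.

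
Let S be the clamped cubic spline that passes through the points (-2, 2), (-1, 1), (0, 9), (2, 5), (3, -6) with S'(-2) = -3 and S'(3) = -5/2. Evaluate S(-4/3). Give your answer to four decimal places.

With σ_i denoting the second derivative at x_i, h_i = 1, 1, 2, 1, and Δ_i = (y_(i+1) − y_i)/h_i = -1, 8, -2, -11:
  1·σ_0 + 4·σ_1 + 1·σ_2 = 6(Δ_1 - Δ_0) = 54
  1·σ_1 + 6·σ_2 + 2·σ_3 = 6(Δ_2 - Δ_1) = -60
  2·σ_2 + 6·σ_3 + 1·σ_4 = 6(Δ_3 - Δ_2) = -54
Clamped end conditions give two more equations: 2h_0·σ_0 + h_0·σ_1 = 6(Δ_0 - S'(-2)) = 12 and h_3·σ_3 + 2h_3·σ_4 = 6(S'(3) - Δ_3) = 51.
Forward elimination and back-substitution give σ_0 = -137/64, σ_1 = 521/32, σ_2 = -575/64, σ_3 = -179/16, σ_4 = 995/32.
On [-2, -1], S(x) = 2 - 3·(x + 2) - 137/128·(x + 2)² + 393/128·(x + 2)³.
With (x + 2) = 2/3: S(-4/3) = 125/288.

0.4340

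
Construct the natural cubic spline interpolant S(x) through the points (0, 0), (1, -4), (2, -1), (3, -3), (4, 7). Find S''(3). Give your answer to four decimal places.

22.1786

Write σ_i for S''(x_i). With h_i = 1, 1, 1, 1 and divided differences Δ_i = -4, 3, -2, 10, the continuity of S' gives the tridiagonal system
  1·σ_0 + 4·σ_1 + 1·σ_2 = 6(Δ_1 - Δ_0) = 42
  1·σ_1 + 4·σ_2 + 1·σ_3 = 6(Δ_2 - Δ_1) = -30
  1·σ_2 + 4·σ_3 + 1·σ_4 = 6(Δ_3 - Δ_2) = 72
Natural end conditions: σ_0 = σ_4 = 0.
Forward elimination and back-substitution give σ_0 = 0, σ_1 = 411/28, σ_2 = -117/7, σ_3 = 621/28, σ_4 = 0.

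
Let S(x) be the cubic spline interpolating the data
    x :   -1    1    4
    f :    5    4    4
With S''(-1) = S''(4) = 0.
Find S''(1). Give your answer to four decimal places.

0.3000

Write M_i for S''(x_i). With h_i = 2, 3 and divided differences Δ_i = -1/2, 0, the continuity of S' gives the tridiagonal system
  2·M_0 + 10·M_1 + 3·M_2 = 6(Δ_1 - Δ_0) = 3
Natural end conditions: M_0 = M_2 = 0.
Solving: M_0 = 0, M_1 = 3/10, M_2 = 0.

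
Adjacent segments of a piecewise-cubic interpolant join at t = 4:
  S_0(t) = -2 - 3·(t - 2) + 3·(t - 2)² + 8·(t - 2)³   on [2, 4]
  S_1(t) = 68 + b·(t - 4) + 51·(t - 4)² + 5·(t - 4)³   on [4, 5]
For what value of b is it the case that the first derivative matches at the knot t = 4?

105

S_0'(t) = -3 + 6·(t - 2) + 24·(t - 2)², so S_0'(4) = 105. On the right, S_1'(4) = b, so b = 105.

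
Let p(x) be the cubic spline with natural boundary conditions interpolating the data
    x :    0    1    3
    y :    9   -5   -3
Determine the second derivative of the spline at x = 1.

Put M_i = p'' at the i-th knot. Here h = (1, 2) and Δ = (-14, 1), so the interior equations h_(i-1)·M_(i-1) + 2(h_(i-1)+h_i)·M_i + h_i·M_(i+1) = 6(Δ_i − Δ_(i-1)) read
  1·M_0 + 6·M_1 + 2·M_2 = 6(Δ_1 - Δ_0) = 90
Natural end conditions: M_0 = M_2 = 0.
Hence M_0 = 0, M_1 = 15, M_2 = 0.

15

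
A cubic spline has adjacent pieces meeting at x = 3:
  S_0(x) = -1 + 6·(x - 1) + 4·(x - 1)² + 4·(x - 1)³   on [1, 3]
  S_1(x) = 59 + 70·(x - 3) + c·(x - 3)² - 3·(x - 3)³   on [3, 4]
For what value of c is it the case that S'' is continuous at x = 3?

28

S_0''(x) = 8 + 24·(x - 1), so S_0''(3) = 56. On the right, S_1''(3) = 2c, so c = 28.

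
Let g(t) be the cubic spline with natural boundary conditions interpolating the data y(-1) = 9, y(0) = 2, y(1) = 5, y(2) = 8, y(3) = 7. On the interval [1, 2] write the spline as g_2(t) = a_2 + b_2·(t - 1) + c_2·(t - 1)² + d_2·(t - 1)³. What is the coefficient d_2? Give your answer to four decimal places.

Put σ_i = g'' at the i-th knot. Here h = (1, 1, 1, 1) and Δ = (-7, 3, 3, -1), so the interior equations h_(i-1)·σ_(i-1) + 2(h_(i-1)+h_i)·σ_i + h_i·σ_(i+1) = 6(Δ_i − Δ_(i-1)) read
  1·σ_0 + 4·σ_1 + 1·σ_2 = 6(Δ_1 - Δ_0) = 60
  1·σ_1 + 4·σ_2 + 1·σ_3 = 6(Δ_2 - Δ_1) = 0
  1·σ_2 + 4·σ_3 + 1·σ_4 = 6(Δ_3 - Δ_2) = -24
Natural end conditions: σ_0 = σ_4 = 0.
Solving the tridiagonal system: σ_0 = 0, σ_1 = 219/14, σ_2 = -18/7, σ_3 = -75/14, σ_4 = 0.
On [1, 2], with g_2(t) = a_2 + b_2·(t - 1) + c_2·(t - 1)² + d_2·(t - 1)³: c_2 = σ_2/2 = -9/7, d_2 = (σ_3 - σ_2)/(6h_2) = -13/28, b_2 = Δ_2 - h_2(2σ_2 + σ_3)/6 = 19/4.

-0.4643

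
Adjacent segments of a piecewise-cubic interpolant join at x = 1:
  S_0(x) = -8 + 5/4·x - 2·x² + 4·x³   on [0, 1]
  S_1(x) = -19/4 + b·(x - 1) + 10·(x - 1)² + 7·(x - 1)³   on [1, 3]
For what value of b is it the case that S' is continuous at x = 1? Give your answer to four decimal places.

S_0'(x) = 5/4 - 4·x + 12·x², so S_0'(1) = 37/4. On the right, S_1'(1) = b, so b = 37/4.

9.2500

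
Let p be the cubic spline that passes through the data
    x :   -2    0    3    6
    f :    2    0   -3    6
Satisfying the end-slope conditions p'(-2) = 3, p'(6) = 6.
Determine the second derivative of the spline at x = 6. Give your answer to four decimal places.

Write M_i for p''(x_i). With h_i = 2, 3, 3 and divided differences Δ_i = -1, -1, 3, the continuity of p' gives the tridiagonal system
  2·M_0 + 10·M_1 + 3·M_2 = 6(Δ_1 - Δ_0) = 0
  3·M_1 + 12·M_2 + 3·M_3 = 6(Δ_2 - Δ_1) = 24
Clamped end conditions give two more equations: 2h_0·M_0 + h_0·M_1 = 6(Δ_0 - p'(-2)) = -24 and h_2·M_2 + 2h_2·M_3 = 6(p'(6) - Δ_2) = 18.
Solving: M_0 = -123/19, M_1 = 18/19, M_2 = 22/19, M_3 = 46/19.

2.4211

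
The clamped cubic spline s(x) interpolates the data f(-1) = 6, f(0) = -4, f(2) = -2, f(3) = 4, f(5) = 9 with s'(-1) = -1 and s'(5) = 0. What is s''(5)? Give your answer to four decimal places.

With M_i denoting the second derivative at x_i, h_i = 1, 2, 1, 2, and Δ_i = (y_(i+1) − y_i)/h_i = -10, 1, 6, 5/2:
  1·M_0 + 6·M_1 + 2·M_2 = 6(Δ_1 - Δ_0) = 66
  2·M_1 + 6·M_2 + 1·M_3 = 6(Δ_2 - Δ_1) = 30
  1·M_2 + 6·M_3 + 2·M_4 = 6(Δ_3 - Δ_2) = -21
Clamped end conditions give two more equations: 2h_0·M_0 + h_0·M_1 = 6(Δ_0 - s'(-1)) = -54 and h_3·M_3 + 2h_3·M_4 = 6(s'(5) - Δ_3) = -15.
Solving the tridiagonal system: M_0 = -3301/93, M_1 = 1580/93, M_2 = -41/186, M_3 = -247/93, M_4 = -901/372.

-2.4220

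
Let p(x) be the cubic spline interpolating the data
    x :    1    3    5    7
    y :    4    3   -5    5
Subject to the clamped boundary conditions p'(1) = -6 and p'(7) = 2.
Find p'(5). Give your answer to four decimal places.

Let M_i = p''(x_i). Step sizes h_i = 2, 2, 2; slopes of the chords Δ_i = (y_(i+1) - y_i)/h_i = -1/2, -4, 5.
  2·M_0 + 8·M_1 + 2·M_2 = 6(Δ_1 - Δ_0) = -21
  2·M_1 + 8·M_2 + 2·M_3 = 6(Δ_2 - Δ_1) = 54
Clamped end conditions give two more equations: 2h_0·M_0 + h_0·M_1 = 6(Δ_0 - p'(1)) = 33 and h_2·M_2 + 2h_2·M_3 = 6(p'(7) - Δ_2) = -18.
Hence M_0 = 377/30, M_1 = -259/30, M_2 = 172/15, M_3 = -307/30.
On [5, 7], p'(x) = b_2 + 2c_2·(x - 5) + 3d_2·(x - 5)² with b_2 = Δ_2 - h_2(2M_2 + M_3)/6 = 23/30, c_2 = M_2/2 = 86/15, d_2 = (M_3 - M_2)/(6h_2) = -217/120. So p'(5) = 23/30.

0.7667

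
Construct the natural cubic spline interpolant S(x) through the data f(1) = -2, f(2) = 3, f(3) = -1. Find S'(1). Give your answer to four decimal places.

7.2500

With σ_i denoting the second derivative at x_i, h_i = 1, 1, and Δ_i = (y_(i+1) − y_i)/h_i = 5, -4:
  1·σ_0 + 4·σ_1 + 1·σ_2 = 6(Δ_1 - Δ_0) = -54
Natural end conditions: σ_0 = σ_2 = 0.
Solving the tridiagonal system: σ_0 = 0, σ_1 = -27/2, σ_2 = 0.
On [1, 2], S'(x) = b_0 + 2c_0·(x - 1) + 3d_0·(x - 1)² with b_0 = Δ_0 - h_0(2σ_0 + σ_1)/6 = 29/4, c_0 = σ_0/2 = 0, d_0 = (σ_1 - σ_0)/(6h_0) = -9/4. So S'(1) = 29/4.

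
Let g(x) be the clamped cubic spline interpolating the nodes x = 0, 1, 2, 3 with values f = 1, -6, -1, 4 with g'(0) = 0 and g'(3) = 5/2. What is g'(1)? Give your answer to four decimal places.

Write σ_i for g''(x_i). With h_i = 1, 1, 1 and divided differences Δ_i = -7, 5, 5, the continuity of g' gives the tridiagonal system
  1·σ_0 + 4·σ_1 + 1·σ_2 = 6(Δ_1 - Δ_0) = 72
  1·σ_1 + 4·σ_2 + 1·σ_3 = 6(Δ_2 - Δ_1) = 0
Clamped end conditions give two more equations: 2h_0·σ_0 + h_0·σ_1 = 6(Δ_0 - g'(0)) = -42 and h_2·σ_2 + 2h_2·σ_3 = 6(g'(3) - Δ_2) = -15.
Hence σ_0 = -527/15, σ_1 = 424/15, σ_2 = -89/15, σ_3 = -68/15.
On [1, 2], g'(x) = b_1 + 2c_1·(x - 1) + 3d_1·(x - 1)² with b_1 = Δ_1 - h_1(2σ_1 + σ_2)/6 = -103/30, c_1 = σ_1/2 = 212/15, d_1 = (σ_2 - σ_1)/(6h_1) = -57/10. So g'(1) = -103/30.

-3.4333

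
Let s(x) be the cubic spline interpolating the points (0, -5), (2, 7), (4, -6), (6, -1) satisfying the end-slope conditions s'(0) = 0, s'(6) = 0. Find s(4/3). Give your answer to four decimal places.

3.7704

With m_i denoting the second derivative at x_i, h_i = 2, 2, 2, and Δ_i = (y_(i+1) − y_i)/h_i = 6, -13/2, 5/2:
  2·m_0 + 8·m_1 + 2·m_2 = 6(Δ_1 - Δ_0) = -75
  2·m_1 + 8·m_2 + 2·m_3 = 6(Δ_2 - Δ_1) = 54
Clamped end conditions give two more equations: 2h_0·m_0 + h_0·m_1 = 6(Δ_0 - s'(0)) = 36 and h_2·m_2 + 2h_2·m_3 = 6(s'(6) - Δ_2) = -15.
Solving the tridiagonal system: m_0 = 88/5, m_1 = -86/5, m_2 = 137/10, m_3 = -53/5.
On [0, 2], s(x) = -5 + 0·x + 44/5·x² - 29/10·x³.
With x = 4/3: s(4/3) = 509/135.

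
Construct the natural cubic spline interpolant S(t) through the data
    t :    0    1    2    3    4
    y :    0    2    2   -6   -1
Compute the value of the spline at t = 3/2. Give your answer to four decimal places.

Let M_i = S''(x_i). Step sizes h_i = 1, 1, 1, 1; slopes of the chords Δ_i = (y_(i+1) - y_i)/h_i = 2, 0, -8, 5.
  1·M_0 + 4·M_1 + 1·M_2 = 6(Δ_1 - Δ_0) = -12
  1·M_1 + 4·M_2 + 1·M_3 = 6(Δ_2 - Δ_1) = -48
  1·M_2 + 4·M_3 + 1·M_4 = 6(Δ_3 - Δ_2) = 78
Natural end conditions: M_0 = M_4 = 0.
Solving the tridiagonal system: M_0 = 0, M_1 = 45/28, M_2 = -129/7, M_3 = 675/28, M_4 = 0.
On [1, 2], S(t) = 2 + 71/28·(t - 1) + 45/56·(t - 1)² - 187/56·(t - 1)³.
With (t - 1) = 1/2: S(3/2) = 1367/448.

3.0513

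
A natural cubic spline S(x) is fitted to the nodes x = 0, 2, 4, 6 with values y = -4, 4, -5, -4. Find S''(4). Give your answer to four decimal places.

5.7000

Write M_i for S''(x_i). With h_i = 2, 2, 2 and divided differences Δ_i = 4, -9/2, 1/2, the continuity of S' gives the tridiagonal system
  2·M_0 + 8·M_1 + 2·M_2 = 6(Δ_1 - Δ_0) = -51
  2·M_1 + 8·M_2 + 2·M_3 = 6(Δ_2 - Δ_1) = 30
Natural end conditions: M_0 = M_3 = 0.
Solving: M_0 = 0, M_1 = -39/5, M_2 = 57/10, M_3 = 0.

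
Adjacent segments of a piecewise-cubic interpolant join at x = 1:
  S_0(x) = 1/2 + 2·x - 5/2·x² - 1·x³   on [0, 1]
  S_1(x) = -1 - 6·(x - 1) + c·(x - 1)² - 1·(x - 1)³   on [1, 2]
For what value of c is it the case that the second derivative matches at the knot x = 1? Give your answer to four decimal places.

-5.5000

S_0''(x) = -5 - 6·x, so S_0''(1) = -11. On the right, S_1''(1) = 2c, so c = -11/2.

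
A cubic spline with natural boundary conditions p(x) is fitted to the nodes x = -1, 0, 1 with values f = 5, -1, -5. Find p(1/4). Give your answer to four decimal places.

With M_i denoting the second derivative at x_i, h_i = 1, 1, and Δ_i = (y_(i+1) − y_i)/h_i = -6, -4:
  1·M_0 + 4·M_1 + 1·M_2 = 6(Δ_1 - Δ_0) = 12
Natural end conditions: M_0 = M_2 = 0.
Solving the tridiagonal system: M_0 = 0, M_1 = 3, M_2 = 0.
On [0, 1], p(x) = -1 - 5·x + 3/2·x² - 1/2·x³.
With x = 1/4: p(1/4) = -277/128.

-2.1641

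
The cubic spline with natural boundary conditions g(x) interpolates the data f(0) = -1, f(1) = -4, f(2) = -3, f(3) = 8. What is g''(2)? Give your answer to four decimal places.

14.4000

Let m_i = g''(x_i). Step sizes h_i = 1, 1, 1; slopes of the chords Δ_i = (y_(i+1) - y_i)/h_i = -3, 1, 11.
  1·m_0 + 4·m_1 + 1·m_2 = 6(Δ_1 - Δ_0) = 24
  1·m_1 + 4·m_2 + 1·m_3 = 6(Δ_2 - Δ_1) = 60
Natural end conditions: m_0 = m_3 = 0.
Solving the tridiagonal system: m_0 = 0, m_1 = 12/5, m_2 = 72/5, m_3 = 0.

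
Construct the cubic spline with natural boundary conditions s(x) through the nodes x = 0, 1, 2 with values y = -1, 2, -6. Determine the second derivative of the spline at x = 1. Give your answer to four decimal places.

-16.5000

Write M_i for s''(x_i). With h_i = 1, 1 and divided differences Δ_i = 3, -8, the continuity of s' gives the tridiagonal system
  1·M_0 + 4·M_1 + 1·M_2 = 6(Δ_1 - Δ_0) = -66
Natural end conditions: M_0 = M_2 = 0.
Solving: M_0 = 0, M_1 = -33/2, M_2 = 0.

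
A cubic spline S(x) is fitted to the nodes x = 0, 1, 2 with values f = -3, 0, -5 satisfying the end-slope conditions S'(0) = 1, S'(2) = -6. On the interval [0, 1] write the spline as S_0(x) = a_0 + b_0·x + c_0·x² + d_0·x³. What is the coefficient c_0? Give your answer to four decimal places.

7.2500

Let M_i = S''(x_i). Step sizes h_i = 1, 1; slopes of the chords Δ_i = (y_(i+1) - y_i)/h_i = 3, -5.
  1·M_0 + 4·M_1 + 1·M_2 = 6(Δ_1 - Δ_0) = -48
Clamped end conditions give two more equations: 2h_0·M_0 + h_0·M_1 = 6(Δ_0 - S'(0)) = 12 and h_1·M_1 + 2h_1·M_2 = 6(S'(2) - Δ_1) = -6.
Solving: M_0 = 29/2, M_1 = -17, M_2 = 11/2.
On [0, 1], with S_0(x) = a_0 + b_0·x + c_0·x² + d_0·x³: c_0 = M_0/2 = 29/4, d_0 = (M_1 - M_0)/(6h_0) = -21/4, b_0 = Δ_0 - h_0(2M_0 + M_1)/6 = 1.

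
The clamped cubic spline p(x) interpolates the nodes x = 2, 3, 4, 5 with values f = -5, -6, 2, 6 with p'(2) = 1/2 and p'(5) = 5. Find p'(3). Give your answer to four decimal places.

Put σ_i = p'' at the i-th knot. Here h = (1, 1, 1) and Δ = (-1, 8, 4), so the interior equations h_(i-1)·σ_(i-1) + 2(h_(i-1)+h_i)·σ_i + h_i·σ_(i+1) = 6(Δ_i − Δ_(i-1)) read
  1·σ_0 + 4·σ_1 + 1·σ_2 = 6(Δ_1 - Δ_0) = 54
  1·σ_1 + 4·σ_2 + 1·σ_3 = 6(Δ_2 - Δ_1) = -24
Clamped end conditions give two more equations: 2h_0·σ_0 + h_0·σ_1 = 6(Δ_0 - p'(2)) = -9 and h_2·σ_2 + 2h_2·σ_3 = 6(p'(5) - Δ_2) = 6.
Forward elimination and back-substitution give σ_0 = -74/5, σ_1 = 103/5, σ_2 = -68/5, σ_3 = 49/5.
On [3, 4], p'(x) = b_1 + 2c_1·(x - 3) + 3d_1·(x - 3)² with b_1 = Δ_1 - h_1(2σ_1 + σ_2)/6 = 17/5, c_1 = σ_1/2 = 103/10, d_1 = (σ_2 - σ_1)/(6h_1) = -57/10. So p'(3) = 17/5.

3.4000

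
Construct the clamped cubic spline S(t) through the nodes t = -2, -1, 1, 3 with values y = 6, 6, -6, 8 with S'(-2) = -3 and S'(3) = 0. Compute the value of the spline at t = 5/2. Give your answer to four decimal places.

With M_i denoting the second derivative at x_i, h_i = 1, 2, 2, and Δ_i = (y_(i+1) − y_i)/h_i = 0, -6, 7:
  1·M_0 + 6·M_1 + 2·M_2 = 6(Δ_1 - Δ_0) = -36
  2·M_1 + 8·M_2 + 2·M_3 = 6(Δ_2 - Δ_1) = 78
Clamped end conditions give two more equations: 2h_0·M_0 + h_0·M_1 = 6(Δ_0 - S'(-2)) = 18 and h_2·M_2 + 2h_2·M_3 = 6(S'(3) - Δ_2) = -42.
Solving the tridiagonal system: M_0 = 378/23, M_1 = -342/23, M_2 = 423/23, M_3 = -453/23.
On [1, 3], S(t) = -6 + 30/23·(t - 1) + 423/46·(t - 1)² - 73/23·(t - 1)³.
With (t - 1) = 3/2: S(5/2) = 273/46.

5.9348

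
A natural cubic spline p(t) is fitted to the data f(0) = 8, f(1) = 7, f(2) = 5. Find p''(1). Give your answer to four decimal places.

With M_i denoting the second derivative at x_i, h_i = 1, 1, and Δ_i = (y_(i+1) − y_i)/h_i = -1, -2:
  1·M_0 + 4·M_1 + 1·M_2 = 6(Δ_1 - Δ_0) = -6
Natural end conditions: M_0 = M_2 = 0.
Forward elimination and back-substitution give M_0 = 0, M_1 = -3/2, M_2 = 0.

-1.5000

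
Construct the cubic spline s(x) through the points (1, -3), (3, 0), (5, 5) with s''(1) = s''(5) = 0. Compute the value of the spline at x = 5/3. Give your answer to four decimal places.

-2.1481

Let σ_i = s''(x_i). Step sizes h_i = 2, 2; slopes of the chords Δ_i = (y_(i+1) - y_i)/h_i = 3/2, 5/2.
  2·σ_0 + 8·σ_1 + 2·σ_2 = 6(Δ_1 - Δ_0) = 6
Natural end conditions: σ_0 = σ_2 = 0.
Solving the tridiagonal system: σ_0 = 0, σ_1 = 3/4, σ_2 = 0.
On [1, 3], s(x) = -3 + 5/4·(x - 1) + 0·(x - 1)² + 1/16·(x - 1)³.
With (x - 1) = 2/3: s(5/3) = -58/27.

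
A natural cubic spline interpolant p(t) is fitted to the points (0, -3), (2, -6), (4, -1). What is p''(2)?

Put m_i = p'' at the i-th knot. Here h = (2, 2) and Δ = (-3/2, 5/2), so the interior equations h_(i-1)·m_(i-1) + 2(h_(i-1)+h_i)·m_i + h_i·m_(i+1) = 6(Δ_i − Δ_(i-1)) read
  2·m_0 + 8·m_1 + 2·m_2 = 6(Δ_1 - Δ_0) = 24
Natural end conditions: m_0 = m_2 = 0.
Forward elimination and back-substitution give m_0 = 0, m_1 = 3, m_2 = 0.

3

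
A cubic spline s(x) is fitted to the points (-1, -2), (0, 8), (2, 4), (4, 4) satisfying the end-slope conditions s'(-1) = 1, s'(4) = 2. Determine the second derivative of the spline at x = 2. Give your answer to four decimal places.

6.6957

With M_i denoting the second derivative at x_i, h_i = 1, 2, 2, and Δ_i = (y_(i+1) − y_i)/h_i = 10, -2, 0:
  1·M_0 + 6·M_1 + 2·M_2 = 6(Δ_1 - Δ_0) = -72
  2·M_1 + 8·M_2 + 2·M_3 = 6(Δ_2 - Δ_1) = 12
Clamped end conditions give two more equations: 2h_0·M_0 + h_0·M_1 = 6(Δ_0 - s'(-1)) = 54 and h_2·M_2 + 2h_2·M_3 = 6(s'(4) - Δ_2) = 12.
Solving the tridiagonal system: M_0 = 856/23, M_1 = -470/23, M_2 = 154/23, M_3 = -8/23.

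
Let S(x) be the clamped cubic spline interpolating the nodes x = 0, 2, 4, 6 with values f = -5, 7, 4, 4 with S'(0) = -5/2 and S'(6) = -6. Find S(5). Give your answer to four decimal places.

5.3333

With m_i denoting the second derivative at x_i, h_i = 2, 2, 2, and Δ_i = (y_(i+1) − y_i)/h_i = 6, -3/2, 0:
  2·m_0 + 8·m_1 + 2·m_2 = 6(Δ_1 - Δ_0) = -45
  2·m_1 + 8·m_2 + 2·m_3 = 6(Δ_2 - Δ_1) = 9
Clamped end conditions give two more equations: 2h_0·m_0 + h_0·m_1 = 6(Δ_0 - S'(0)) = 51 and h_2·m_2 + 2h_2·m_3 = 6(S'(6) - Δ_2) = -36.
Forward elimination and back-substitution give m_0 = 113/6, m_1 = -73/6, m_2 = 22/3, m_3 = -38/3.
On [4, 6], S(x) = 4 - 2/3·(x - 4) + 11/3·(x - 4)² - 5/3·(x - 4)³.
With (x - 4) = 1: S(5) = 16/3.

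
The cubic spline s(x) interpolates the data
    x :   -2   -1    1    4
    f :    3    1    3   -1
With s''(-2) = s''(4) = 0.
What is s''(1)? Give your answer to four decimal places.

-2.1429

Write σ_i for s''(x_i). With h_i = 1, 2, 3 and divided differences Δ_i = -2, 1, -4/3, the continuity of s' gives the tridiagonal system
  1·σ_0 + 6·σ_1 + 2·σ_2 = 6(Δ_1 - Δ_0) = 18
  2·σ_1 + 10·σ_2 + 3·σ_3 = 6(Δ_2 - Δ_1) = -14
Natural end conditions: σ_0 = σ_3 = 0.
Hence σ_0 = 0, σ_1 = 26/7, σ_2 = -15/7, σ_3 = 0.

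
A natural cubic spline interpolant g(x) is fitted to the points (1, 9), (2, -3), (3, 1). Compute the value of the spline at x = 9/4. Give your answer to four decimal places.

Put m_i = g'' at the i-th knot. Here h = (1, 1) and Δ = (-12, 4), so the interior equations h_(i-1)·m_(i-1) + 2(h_(i-1)+h_i)·m_i + h_i·m_(i+1) = 6(Δ_i − Δ_(i-1)) read
  1·m_0 + 4·m_1 + 1·m_2 = 6(Δ_1 - Δ_0) = 96
Natural end conditions: m_0 = m_2 = 0.
Solving: m_0 = 0, m_1 = 24, m_2 = 0.
On [2, 3], g(x) = -3 - 4·(x - 2) + 12·(x - 2)² - 4·(x - 2)³.
With (x - 2) = 1/4: g(9/4) = -53/16.

-3.3125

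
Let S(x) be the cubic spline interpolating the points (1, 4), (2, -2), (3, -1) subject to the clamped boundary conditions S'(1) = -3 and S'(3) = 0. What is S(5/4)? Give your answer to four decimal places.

2.7813

Let σ_i = S''(x_i). Step sizes h_i = 1, 1; slopes of the chords Δ_i = (y_(i+1) - y_i)/h_i = -6, 1.
  1·σ_0 + 4·σ_1 + 1·σ_2 = 6(Δ_1 - Δ_0) = 42
Clamped end conditions give two more equations: 2h_0·σ_0 + h_0·σ_1 = 6(Δ_0 - S'(1)) = -18 and h_1·σ_1 + 2h_1·σ_2 = 6(S'(3) - Δ_1) = -6.
Forward elimination and back-substitution give σ_0 = -18, σ_1 = 18, σ_2 = -12.
On [1, 2], S(x) = 4 - 3·(x - 1) - 9·(x - 1)² + 6·(x - 1)³.
With (x - 1) = 1/4: S(5/4) = 89/32.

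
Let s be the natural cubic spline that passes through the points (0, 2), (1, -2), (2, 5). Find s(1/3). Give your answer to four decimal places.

With m_i denoting the second derivative at x_i, h_i = 1, 1, and Δ_i = (y_(i+1) − y_i)/h_i = -4, 7:
  1·m_0 + 4·m_1 + 1·m_2 = 6(Δ_1 - Δ_0) = 66
Natural end conditions: m_0 = m_2 = 0.
Solving: m_0 = 0, m_1 = 33/2, m_2 = 0.
On [0, 1], s(t) = 2 - 27/4·t + 0·t² + 11/4·t³.
With t = 1/3: s(1/3) = -4/27.

-0.1481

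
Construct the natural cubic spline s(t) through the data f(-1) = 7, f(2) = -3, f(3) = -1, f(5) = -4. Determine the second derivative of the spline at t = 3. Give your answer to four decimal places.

-4.2553

Put m_i = s'' at the i-th knot. Here h = (3, 1, 2) and Δ = (-10/3, 2, -3/2), so the interior equations h_(i-1)·m_(i-1) + 2(h_(i-1)+h_i)·m_i + h_i·m_(i+1) = 6(Δ_i − Δ_(i-1)) read
  3·m_0 + 8·m_1 + 1·m_2 = 6(Δ_1 - Δ_0) = 32
  1·m_1 + 6·m_2 + 2·m_3 = 6(Δ_2 - Δ_1) = -21
Natural end conditions: m_0 = m_3 = 0.
Hence m_0 = 0, m_1 = 213/47, m_2 = -200/47, m_3 = 0.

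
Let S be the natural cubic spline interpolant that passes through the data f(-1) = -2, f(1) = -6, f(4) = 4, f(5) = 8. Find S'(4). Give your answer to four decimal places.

4.2629

Put M_i = S'' at the i-th knot. Here h = (2, 3, 1) and Δ = (-2, 10/3, 4), so the interior equations h_(i-1)·M_(i-1) + 2(h_(i-1)+h_i)·M_i + h_i·M_(i+1) = 6(Δ_i − Δ_(i-1)) read
  2·M_0 + 10·M_1 + 3·M_2 = 6(Δ_1 - Δ_0) = 32
  3·M_1 + 8·M_2 + 1·M_3 = 6(Δ_2 - Δ_1) = 4
Natural end conditions: M_0 = M_3 = 0.
Hence M_0 = 0, M_1 = 244/71, M_2 = -56/71, M_3 = 0.
On [4, 5], S'(t) = b_2 + 2c_2·(t - 4) + 3d_2·(t - 4)² with b_2 = Δ_2 - h_2(2M_2 + M_3)/6 = 908/213, c_2 = M_2/2 = -28/71, d_2 = (M_3 - M_2)/(6h_2) = 28/213. So S'(4) = 908/213.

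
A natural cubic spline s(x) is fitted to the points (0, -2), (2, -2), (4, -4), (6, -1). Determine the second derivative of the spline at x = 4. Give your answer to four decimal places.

Write σ_i for s''(x_i). With h_i = 2, 2, 2 and divided differences Δ_i = 0, -1, 3/2, the continuity of s' gives the tridiagonal system
  2·σ_0 + 8·σ_1 + 2·σ_2 = 6(Δ_1 - Δ_0) = -6
  2·σ_1 + 8·σ_2 + 2·σ_3 = 6(Δ_2 - Δ_1) = 15
Natural end conditions: σ_0 = σ_3 = 0.
Solving: σ_0 = 0, σ_1 = -13/10, σ_2 = 11/5, σ_3 = 0.

2.2000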